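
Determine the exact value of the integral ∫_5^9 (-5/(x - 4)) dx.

-5*log(5)

An antiderivative is F(x) = -5*log(x - 4).
Then F(9) - F(5) = (-5*log(5)) - (0) = -5*log(5).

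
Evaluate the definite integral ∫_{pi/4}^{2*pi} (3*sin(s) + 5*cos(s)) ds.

-3 - sqrt(2)

An antiderivative is F(s) = 5*sin(s) - 3*cos(s).
Then F(2*pi) - F(pi/4) = (-3) - (sqrt(2)) = -3 - sqrt(2).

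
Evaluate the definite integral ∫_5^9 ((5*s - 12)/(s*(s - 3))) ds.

-4*log(5) + 9*log(3)

Factor the denominator: s**2 - 3*s = s(s - 3).
Partial fractions: (5*s - 12)/(s*(s - 3)) = 4/s + 1/(s - 3).
An antiderivative is F(s) = 4*log(s) + log(s - 3).
Then F(9) - F(5) = (log(2) + 9*log(3)) - (log(2) + 4*log(5)) = -4*log(5) + 9*log(3).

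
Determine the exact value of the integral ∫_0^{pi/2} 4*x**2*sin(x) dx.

-8 + 4*pi

Integrate by parts twice (u = x^2, dv = 4*sin(x) dx).
An antiderivative is F(x) = -4*x**2*cos(x) + 8*x*sin(x) + 8*cos(x).
Then F(pi/2) - F(0) = (4*pi) - (8) = -8 + 4*pi.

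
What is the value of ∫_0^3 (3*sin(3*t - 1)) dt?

Let u = 3*t - 1, so du = 3 dt. When t = 0, u = -1; when t = 3, u = 8.
The integral becomes ∫ sin(u) du from -1 to 8, with antiderivative -cos(u).
Back in t: F(t) = -cos(3*t - 1).
Then F(3) - F(0) = (-cos(8)) - (-cos(1)) = -cos(8) + cos(1).

-cos(8) + cos(1)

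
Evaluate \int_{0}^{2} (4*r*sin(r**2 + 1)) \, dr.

-2*cos(5) + 2*cos(1)

Let u = r**2 + 1, so du = 2*r dr. When r = 0, u = 1; when r = 2, u = 5.
The integral becomes 2·∫ sin(u) du from 1 to 5, with antiderivative -2*cos(u).
Back in r: F(r) = -2*cos(r**2 + 1).
Then F(2) - F(0) = (-2*cos(5)) - (-2*cos(1)) = -2*cos(5) + 2*cos(1).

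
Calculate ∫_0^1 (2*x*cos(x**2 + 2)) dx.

-sin(2) + sin(3)

Let u = x**2 + 2, so du = 2*x dx. When x = 0, u = 2; when x = 1, u = 3.
The integral becomes ∫ cos(u) du from 2 to 3, with antiderivative sin(u).
Back in x: F(x) = sin(x**2 + 2).
Then F(1) - F(0) = (sin(3)) - (sin(2)) = -sin(2) + sin(3).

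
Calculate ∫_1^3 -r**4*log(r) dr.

Integrate by parts once (u = ln r, dv = -r**4 dr).
An antiderivative is F(r) = -r**5*(5*log(r) - 1)/25.
Then F(3) - F(1) = (243/25 - 243*log(3)/5) - (1/25) = 242/25 - 243*log(3)/5.

242/25 - 243*log(3)/5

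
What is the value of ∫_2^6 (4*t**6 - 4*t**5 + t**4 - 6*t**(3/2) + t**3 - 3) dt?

-432*sqrt(6)/5 + 48*sqrt(2)/5 + 13722004/105

By the power rule, an antiderivative is F(t) = 4*t**7/7 - 2*t**6/3 - 12*t**(5/2)/5 + t**5/5 + t**4/4 - 3*t.
Then F(6) - F(2) = (4575222/35 - 432*sqrt(6)/5) - (3662/105 - 48*sqrt(2)/5) = -432*sqrt(6)/5 + 48*sqrt(2)/5 + 13722004/105.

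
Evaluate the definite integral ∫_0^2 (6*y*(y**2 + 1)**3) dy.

468

Let u = y**2 + 1, so du = 2*y dy. When y = 0, u = 1; when y = 2, u = 5.
The integral becomes 3·∫ u**3 du from 1 to 5, with antiderivative 3*u**4/4.
Back in y: F(y) = 3*(y**2 + 1)**4/4.
Then F(2) - F(0) = (1875/4) - (3/4) = 468.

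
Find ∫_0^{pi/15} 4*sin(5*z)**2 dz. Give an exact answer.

Use the identity sin^2(5*z) = (1 - cos(10*z))/2.
An antiderivative is F(z) = 2*z - sin(10*z)/5.
Then F(pi/15) - F(0) = (-sqrt(3)/10 + 2*pi/15) - (0) = -sqrt(3)/10 + 2*pi/15.

-sqrt(3)/10 + 2*pi/15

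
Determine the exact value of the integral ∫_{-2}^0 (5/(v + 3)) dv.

An antiderivative is F(v) = 5*log(v + 3).
Then F(0) - F(-2) = (5*log(3)) - (0) = 5*log(3).

5*log(3)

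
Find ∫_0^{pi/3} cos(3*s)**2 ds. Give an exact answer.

Use the identity cos^2(3*s) = (1 + cos(6*s))/2.
An antiderivative is F(s) = s/2 + sin(6*s)/12.
Then F(pi/3) - F(0) = (pi/6) - (0) = pi/6.

pi/6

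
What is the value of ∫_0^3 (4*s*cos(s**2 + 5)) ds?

Let u = s**2 + 5, so du = 2*s ds. When s = 0, u = 5; when s = 3, u = 14.
The integral becomes 2·∫ cos(u) du from 5 to 14, with antiderivative 2*sin(u).
Back in s: F(s) = 2*sin(s**2 + 5).
Then F(3) - F(0) = (2*sin(14)) - (2*sin(5)) = -2*sin(5) + 2*sin(14).

-2*sin(5) + 2*sin(14)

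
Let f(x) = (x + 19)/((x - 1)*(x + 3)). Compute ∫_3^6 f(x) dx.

Factor the denominator: x**2 + 2*x - 3 = (x + 3)(x - 1).
Partial fractions: (x + 19)/((x - 1)*(x + 3)) = -4/(x + 3) + 5/(x - 1).
An antiderivative is F(x) = 5*log(x - 1) - 4*log(x + 3).
Then F(6) - F(3) = (-8*log(3) + 5*log(5)) - (log(2/81)) = -4*log(3) - log(2) + 5*log(5).

-4*log(3) - log(2) + 5*log(5)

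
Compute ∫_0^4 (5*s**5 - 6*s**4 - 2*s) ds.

By the power rule, an antiderivative is F(s) = 5*s**6/6 - 6*s**5/5 - s**2.
Then F(4) - F(0) = (32528/15) - (0) = 32528/15.

32528/15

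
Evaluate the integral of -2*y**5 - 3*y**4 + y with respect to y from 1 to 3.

By the power rule, an antiderivative is F(y) = -y**6/3 - 3*y**5/5 + y**2/2.
Then F(3) - F(1) = (-3843/10) - (-13/30) = -5758/15.

-5758/15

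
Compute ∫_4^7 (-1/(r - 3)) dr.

-log(4)

An antiderivative is F(r) = -log(r - 3).
Then F(7) - F(4) = (-log(4)) - (0) = -log(4).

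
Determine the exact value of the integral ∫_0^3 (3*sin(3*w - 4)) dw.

Let u = 3*w - 4, so du = 3 dw. When w = 0, u = -4; when w = 3, u = 5.
The integral becomes ∫ sin(u) du from -4 to 5, with antiderivative -cos(u).
Back in w: F(w) = -cos(3*w - 4).
Then F(3) - F(0) = (-cos(5)) - (-cos(4)) = cos(4) - cos(5).

cos(4) - cos(5)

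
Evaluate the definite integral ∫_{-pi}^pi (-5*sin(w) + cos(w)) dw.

An antiderivative is F(w) = sin(w) + 5*cos(w).
Then F(pi) - F(-pi) = (-5) - (-5) = 0.

0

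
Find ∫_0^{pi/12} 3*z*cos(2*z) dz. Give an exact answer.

-3/4 + pi/16 + 3*sqrt(3)/8

Integrate by parts once (u = z, dv = 3*cos(2*z) dz).
An antiderivative is F(z) = 3*z*sin(2*z)/2 + 3*cos(2*z)/4.
Then F(pi/12) - F(0) = (pi/16 + 3*sqrt(3)/8) - (3/4) = -3/4 + pi/16 + 3*sqrt(3)/8.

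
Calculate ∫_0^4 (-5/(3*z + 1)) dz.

-5*log(13)/3

An antiderivative is F(z) = -5*log(3*z + 1)/3.
Then F(4) - F(0) = (-5*log(13)/3) - (0) = -5*log(13)/3.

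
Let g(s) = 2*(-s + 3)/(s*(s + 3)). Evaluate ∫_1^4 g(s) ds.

Factor the denominator: s**2 + 3*s = (s + 3)s.
Partial fractions: 2*(-s + 3)/(s*(s + 3)) = -4/(s + 3) + 2/s.
An antiderivative is F(s) = 2*log(s) - 4*log(s + 3).
Then F(4) - F(1) = (-4*log(7) + 4*log(2)) - (-8*log(2)) = -4*log(7) + 12*log(2).

-4*log(7) + 12*log(2)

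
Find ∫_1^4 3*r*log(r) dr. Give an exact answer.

Integrate by parts once (u = ln r, dv = 3*r dr).
An antiderivative is F(r) = 3*r**2*(2*log(r) - 1)/4.
Then F(4) - F(1) = (-12 + 48*log(2)) - (-3/4) = -45/4 + 48*log(2).

-45/4 + 48*log(2)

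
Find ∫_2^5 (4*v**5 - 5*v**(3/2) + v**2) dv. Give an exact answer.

By the power rule, an antiderivative is F(v) = 2*v**6/3 - 2*v**(5/2) + v**3/3.
Then F(5) - F(2) = (31375/3 - 50*sqrt(5)) - (136/3 - 8*sqrt(2)) = -50*sqrt(5) + 8*sqrt(2) + 10413.

-50*sqrt(5) + 8*sqrt(2) + 10413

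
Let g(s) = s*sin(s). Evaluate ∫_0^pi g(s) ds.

Integrate by parts once (u = s, dv = sin(s) ds).
An antiderivative is F(s) = -s*cos(s) + sin(s).
Then F(pi) - F(0) = (pi) - (0) = pi.

pi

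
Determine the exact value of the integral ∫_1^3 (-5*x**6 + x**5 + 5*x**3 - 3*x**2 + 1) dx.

By the power rule, an antiderivative is F(x) = -5*x**7/7 + x**6/6 + 5*x**4/4 - x**3 + x.
Then F(3) - F(1) = (-38175/28) - (59/84) = -28646/21.

-28646/21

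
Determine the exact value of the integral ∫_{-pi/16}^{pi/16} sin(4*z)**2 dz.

Use the identity sin^2(4*z) = (1 - cos(8*z))/2.
An antiderivative is F(z) = z/2 - sin(8*z)/16.
Then F(pi/16) - F(-pi/16) = (-1/16 + pi/32) - (1/16 - pi/32) = -1/8 + pi/16.

-1/8 + pi/16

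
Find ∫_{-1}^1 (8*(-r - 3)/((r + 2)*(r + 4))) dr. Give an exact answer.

Factor the denominator: r**2 + 6*r + 8 = (r + 4)(r + 2).
Partial fractions: 8*(-r - 3)/((r + 2)*(r + 4)) = -4/(r + 4) - 4/(r + 2).
An antiderivative is F(r) = -4*log(r + 2) - 4*log(r + 4).
Then F(1) - F(-1) = (-4*log(5) - 4*log(3)) - (-log(81)) = -4*log(5).

-4*log(5)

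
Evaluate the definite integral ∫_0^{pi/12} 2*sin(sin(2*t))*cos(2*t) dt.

Let u = sin(2*t), so du = 2*cos(2*t) dt. When t = 0, u = 0; when t = pi/12, u = 1/2.
The integral becomes ∫ sin(u) du from 0 to 1/2, with antiderivative -cos(u).
Back in t: F(t) = -cos(sin(2*t)).
Then F(pi/12) - F(0) = (-cos(1/2)) - (-1) = 1 - cos(1/2).

1 - cos(1/2)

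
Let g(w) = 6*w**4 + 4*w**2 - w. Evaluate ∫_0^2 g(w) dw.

By the power rule, an antiderivative is F(w) = 6*w**5/5 + 4*w**3/3 - w**2/2.
Then F(2) - F(0) = (706/15) - (0) = 706/15.

706/15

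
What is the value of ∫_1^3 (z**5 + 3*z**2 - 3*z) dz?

406/3

By the power rule, an antiderivative is F(z) = z**6/6 + z**3 - 3*z**2/2.
Then F(3) - F(1) = (135) - (-1/3) = 406/3.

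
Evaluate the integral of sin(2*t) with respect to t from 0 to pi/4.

An antiderivative is F(t) = -cos(2*t)/2.
Then F(pi/4) - F(0) = (0) - (-1/2) = 1/2.

1/2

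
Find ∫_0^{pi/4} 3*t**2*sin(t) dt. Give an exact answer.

-6 - 3*sqrt(2)*pi**2/32 + 3*sqrt(2)*pi/4 + 3*sqrt(2)

Integrate by parts twice (u = t^2, dv = 3*sin(t) dt).
An antiderivative is F(t) = -3*t**2*cos(t) + 6*t*sin(t) + 6*cos(t).
Then F(pi/4) - F(0) = (3*sqrt(2)*(-pi**2 + 8*pi + 32)/32) - (6) = -6 - 3*sqrt(2)*pi**2/32 + 3*sqrt(2)*pi/4 + 3*sqrt(2).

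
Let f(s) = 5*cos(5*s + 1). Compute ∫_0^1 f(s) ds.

Let u = 5*s + 1, so du = 5 ds. When s = 0, u = 1; when s = 1, u = 6.
The integral becomes ∫ cos(u) du from 1 to 6, with antiderivative sin(u).
Back in s: F(s) = sin(5*s + 1).
Then F(1) - F(0) = (sin(6)) - (sin(1)) = -sin(1) + sin(6).

-sin(1) + sin(6)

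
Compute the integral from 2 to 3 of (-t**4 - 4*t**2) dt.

By the power rule, an antiderivative is F(t) = -t**5/5 - 4*t**3/3.
Then F(3) - F(2) = (-423/5) - (-256/15) = -1013/15.

-1013/15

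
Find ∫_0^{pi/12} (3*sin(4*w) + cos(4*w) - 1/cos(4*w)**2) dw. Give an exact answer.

3/8 - sqrt(3)/8

An antiderivative is F(w) = sin(4*w)/4 - 3*cos(4*w)/4 - tan(4*w)/4.
Then F(pi/12) - F(0) = (-3/8 - sqrt(3)/8) - (-3/4) = 3/8 - sqrt(3)/8.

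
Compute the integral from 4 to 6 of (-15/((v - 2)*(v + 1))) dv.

-5*log(5) - 5*log(2) + 5*log(7)

Factor the denominator: v**2 - v - 2 = (v + 1)(v - 2).
Partial fractions: -15/((v - 2)*(v + 1)) = 5/(v + 1) - 5/(v - 2).
An antiderivative is F(v) = -5*log(v - 2) + 5*log(v + 1).
Then F(6) - F(4) = (-10*log(2) + 5*log(7)) - (-5*log(2) + 5*log(5)) = -5*log(5) - 5*log(2) + 5*log(7).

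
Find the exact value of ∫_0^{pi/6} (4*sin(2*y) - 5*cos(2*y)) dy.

1 - 5*sqrt(3)/4

An antiderivative is F(y) = -5*sin(2*y)/2 - 2*cos(2*y).
Then F(pi/6) - F(0) = (-5*sqrt(3)/4 - 1) - (-2) = 1 - 5*sqrt(3)/4.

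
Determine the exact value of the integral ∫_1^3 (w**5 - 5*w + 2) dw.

316/3

By the power rule, an antiderivative is F(w) = w**6/6 - 5*w**2/2 + 2*w.
Then F(3) - F(1) = (105) - (-1/3) = 316/3.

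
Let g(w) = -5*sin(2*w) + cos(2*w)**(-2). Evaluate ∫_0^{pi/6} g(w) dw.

An antiderivative is F(w) = 5*cos(2*w)/2 + tan(2*w)/2.
Then F(pi/6) - F(0) = (sqrt(3)/2 + 5/4) - (5/2) = -5/4 + sqrt(3)/2.

-5/4 + sqrt(3)/2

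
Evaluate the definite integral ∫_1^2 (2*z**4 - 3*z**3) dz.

By the power rule, an antiderivative is F(z) = 2*z**5/5 - 3*z**4/4.
Then F(2) - F(1) = (4/5) - (-7/20) = 23/20.

23/20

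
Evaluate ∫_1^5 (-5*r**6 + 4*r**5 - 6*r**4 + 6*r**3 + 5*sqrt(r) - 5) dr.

-5063414/105 + 50*sqrt(5)/3

By the power rule, an antiderivative is F(r) = -5*r**7/7 + 2*r**6/3 - 6*r**5/5 + 3*r**4/2 + 10*r**(3/2)/3 - 5*r.
Then F(5) - F(1) = (-2025425/42 + 50*sqrt(5)/3) - (-99/70) = -5063414/105 + 50*sqrt(5)/3.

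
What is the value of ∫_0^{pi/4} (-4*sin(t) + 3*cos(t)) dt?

-4 + 7*sqrt(2)/2

An antiderivative is F(t) = 3*sin(t) + 4*cos(t).
Then F(pi/4) - F(0) = (7*sqrt(2)/2) - (4) = -4 + 7*sqrt(2)/2.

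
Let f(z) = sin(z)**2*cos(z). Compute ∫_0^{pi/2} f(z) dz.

1/3

Let u = sin(z), so du = cos(z) dz. When z = 0, u = 0; when z = pi/2, u = 1.
The integral becomes ∫ u**2 du from 0 to 1, with antiderivative u**3/3.
Back in z: F(z) = sin(z)**3/3.
Then F(pi/2) - F(0) = (1/3) - (0) = 1/3.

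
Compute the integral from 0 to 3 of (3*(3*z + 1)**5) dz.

Let u = 3*z + 1, so du = 3 dz. When z = 0, u = 1; when z = 3, u = 10.
The integral becomes ∫ u**5 du from 1 to 10, with antiderivative u**6/6.
Back in z: F(z) = (3*z + 1)**6/6.
Then F(3) - F(0) = (500000/3) - (1/6) = 333333/2.

333333/2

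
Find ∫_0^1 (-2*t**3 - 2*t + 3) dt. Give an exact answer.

By the power rule, an antiderivative is F(t) = -t**4/2 - t**2 + 3*t.
Then F(1) - F(0) = (3/2) - (0) = 3/2.

3/2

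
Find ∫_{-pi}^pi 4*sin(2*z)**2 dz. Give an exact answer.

4*pi

Use the identity sin^2(2*z) = (1 - cos(4*z))/2.
An antiderivative is F(z) = 2*z - sin(4*z)/2.
Then F(pi) - F(-pi) = (2*pi) - (-2*pi) = 4*pi.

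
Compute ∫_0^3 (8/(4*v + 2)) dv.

log(49)

Let u = 4*v + 2, so du = 4 dv. When v = 0, u = 2; when v = 3, u = 14.
The integral becomes 2·∫ 1/u du from 2 to 14, with antiderivative 2*log(u).
Back in v: F(v) = 2*log(4*v + 2).
Then F(3) - F(0) = (2*log(2) + 2*log(7)) - (log(4)) = log(49).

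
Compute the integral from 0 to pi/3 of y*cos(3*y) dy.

-2/9

Integrate by parts once (u = y, dv = cos(3*y) dy).
An antiderivative is F(y) = y*sin(3*y)/3 + cos(3*y)/9.
Then F(pi/3) - F(0) = (-1/9) - (1/9) = -2/9.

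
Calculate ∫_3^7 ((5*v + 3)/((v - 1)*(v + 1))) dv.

Factor the denominator: v**2 - 1 = (v + 1)(v - 1).
Partial fractions: (5*v + 3)/((v - 1)*(v + 1)) = 1/(v + 1) + 4/(v - 1).
An antiderivative is F(v) = 4*log(v - 1) + log(v + 1).
Then F(7) - F(3) = (4*log(3) + 7*log(2)) - (log(64)) = log(2) + 4*log(3).

log(2) + 4*log(3)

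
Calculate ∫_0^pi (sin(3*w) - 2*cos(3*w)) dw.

2/3

An antiderivative is F(w) = -2*sin(3*w)/3 - cos(3*w)/3.
Then F(pi) - F(0) = (1/3) - (-1/3) = 2/3.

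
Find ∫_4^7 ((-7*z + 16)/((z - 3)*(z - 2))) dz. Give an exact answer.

-8*log(2) - 2*log(5)

Factor the denominator: z**2 - 5*z + 6 = (z - 2)(z - 3).
Partial fractions: (-7*z + 16)/((z - 3)*(z - 2)) = -2/(z - 2) - 5/(z - 3).
An antiderivative is F(z) = -5*log(z - 3) - 2*log(z - 2).
Then F(7) - F(4) = (-10*log(2) - 2*log(5)) - (-log(4)) = -8*log(2) - 2*log(5).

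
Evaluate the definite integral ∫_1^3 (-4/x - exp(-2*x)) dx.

(-8*exp(6)*log(3) - exp(4) + 1)*exp(-6)/2

An antiderivative is F(x) = -4*log(x) + exp(-2*x)/2.
Then F(3) - F(1) = (-4*log(3) + exp(-6)/2) - (exp(-2)/2) = (-8*exp(6)*log(3) - exp(4) + 1)*exp(-6)/2.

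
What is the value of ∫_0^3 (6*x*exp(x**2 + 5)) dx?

-3*(1 - exp(9))*exp(5)

Let u = x**2 + 5, so du = 2*x dx. When x = 0, u = 5; when x = 3, u = 14.
The integral becomes 3·∫ exp(u) du from 5 to 14, with antiderivative 3*exp(u).
Back in x: F(x) = 3*exp(x**2 + 5).
Then F(3) - F(0) = (3*exp(14)) - (3*exp(5)) = -3*(1 - exp(9))*exp(5).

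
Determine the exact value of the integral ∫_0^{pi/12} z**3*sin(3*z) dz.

Integrate by parts 3 times (u = z^3, dv = sin(3*z) dz).
An antiderivative is F(z) = -z**3*cos(3*z)/3 + z**2*sin(3*z)/3 + 2*z*cos(3*z)/9 - 2*sin(3*z)/27.
Then F(pi/12) - F(0) = (sqrt(2)*(-384 - pi**3 + 12*pi**2 + 96*pi)/10368) - (0) = sqrt(2)*(-384 - pi**3 + 12*pi**2 + 96*pi)/10368.

sqrt(2)*(-384 - pi**3 + 12*pi**2 + 96*pi)/10368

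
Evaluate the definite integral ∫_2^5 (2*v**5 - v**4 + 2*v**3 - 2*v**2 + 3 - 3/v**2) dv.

4803

By the power rule, an antiderivative is F(v) = v**6/3 - v**5/5 + v**4/2 - 2*v**3/3 + 3*v + 3/v.
Then F(5) - F(2) = (48281/10) - (251/10) = 4803.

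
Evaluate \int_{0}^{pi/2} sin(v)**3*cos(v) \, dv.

Let u = sin(v), so du = cos(v) dv. When v = 0, u = 0; when v = pi/2, u = 1.
The integral becomes ∫ u**3 du from 0 to 1, with antiderivative u**4/4.
Back in v: F(v) = sin(v)**4/4.
Then F(pi/2) - F(0) = (1/4) - (0) = 1/4.

1/4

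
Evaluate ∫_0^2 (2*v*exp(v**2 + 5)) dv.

Let u = v**2 + 5, so du = 2*v dv. When v = 0, u = 5; when v = 2, u = 9.
The integral becomes ∫ exp(u) du from 5 to 9, with antiderivative exp(u).
Back in v: F(v) = exp(v**2 + 5).
Then F(2) - F(0) = (exp(9)) - (exp(5)) = -exp(5) + exp(9).

-exp(5) + exp(9)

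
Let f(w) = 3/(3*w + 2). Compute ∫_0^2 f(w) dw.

Let u = 3*w + 2, so du = 3 dw. When w = 0, u = 2; when w = 2, u = 8.
The integral becomes ∫ 1/u du from 2 to 8, with antiderivative log(u).
Back in w: F(w) = log(3*w + 2).
Then F(2) - F(0) = (log(8)) - (log(2)) = log(4).

log(4)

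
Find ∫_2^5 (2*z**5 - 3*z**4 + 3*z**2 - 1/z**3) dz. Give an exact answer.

689619/200

By the power rule, an antiderivative is F(z) = z**6/3 - 3*z**5/5 + z**3 + 1/(2*z**2).
Then F(5) - F(2) = (518753/150) - (1231/120) = 689619/200.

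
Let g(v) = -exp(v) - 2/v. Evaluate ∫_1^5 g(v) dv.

-exp(5) - log(25) + exp(1)

An antiderivative is F(v) = -exp(v) - 2*log(v).
Then F(5) - F(1) = (-exp(5) - log(25)) - (-exp(1)) = -exp(5) - log(25) + exp(1).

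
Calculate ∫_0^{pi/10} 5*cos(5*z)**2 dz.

pi/4

Use the identity cos^2(5*z) = (1 + cos(10*z))/2.
An antiderivative is F(z) = 5*z/2 + sin(10*z)/4.
Then F(pi/10) - F(0) = (pi/4) - (0) = pi/4.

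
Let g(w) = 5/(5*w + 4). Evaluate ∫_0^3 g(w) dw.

log(19/4)

Let u = 5*w + 4, so du = 5 dw. When w = 0, u = 4; when w = 3, u = 19.
The integral becomes ∫ 1/u du from 4 to 19, with antiderivative log(u).
Back in w: F(w) = log(5*w + 4).
Then F(3) - F(0) = (log(19)) - (log(4)) = log(19/4).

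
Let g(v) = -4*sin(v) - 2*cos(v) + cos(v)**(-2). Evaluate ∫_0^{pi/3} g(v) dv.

An antiderivative is F(v) = -2*sin(v) + 4*cos(v) + tan(v).
Then F(pi/3) - F(0) = (2) - (4) = -2.

-2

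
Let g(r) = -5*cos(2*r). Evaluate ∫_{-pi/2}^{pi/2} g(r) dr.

0

An antiderivative is F(r) = -5*sin(2*r)/2.
Then F(pi/2) - F(-pi/2) = (0) - (0) = 0.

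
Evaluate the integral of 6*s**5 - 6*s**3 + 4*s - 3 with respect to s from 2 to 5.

29361/2

By the power rule, an antiderivative is F(s) = s**6 - 3*s**4/2 + 2*s**2 - 3*s.
Then F(5) - F(2) = (29445/2) - (42) = 29361/2.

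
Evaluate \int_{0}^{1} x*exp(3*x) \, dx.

1/9 + 2*exp(3)/9

Integrate by parts once (u = x, dv = exp(3*x) dx).
An antiderivative is F(x) = (3*x - 1)*exp(3*x)/9.
Then F(1) - F(0) = (2*exp(3)/9) - (-1/9) = 1/9 + 2*exp(3)/9.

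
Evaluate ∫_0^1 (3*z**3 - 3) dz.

By the power rule, an antiderivative is F(z) = 3*z**4/4 - 3*z.
Then F(1) - F(0) = (-9/4) - (0) = -9/4.

-9/4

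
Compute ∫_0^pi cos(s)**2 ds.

pi/2

Use the identity cos^2(s) = (1 + cos(2*s))/2.
An antiderivative is F(s) = s/2 + sin(2*s)/4.
Then F(pi) - F(0) = (pi/2) - (0) = pi/2.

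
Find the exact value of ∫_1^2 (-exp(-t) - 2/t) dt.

-2*log(2) - exp(-1) + exp(-2)

An antiderivative is F(t) = -2*log(t) + exp(-t).
Then F(2) - F(1) = (-2*log(2) + exp(-2)) - (exp(-1)) = -2*log(2) - exp(-1) + exp(-2).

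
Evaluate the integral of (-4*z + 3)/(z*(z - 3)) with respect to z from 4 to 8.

Factor the denominator: z**2 - 3*z = z(z - 3).
Partial fractions: (-4*z + 3)/(z*(z - 3)) = -1/z - 3/(z - 3).
An antiderivative is F(z) = -log(z) - 3*log(z - 3).
Then F(8) - F(4) = (-3*log(5) - 3*log(2)) - (-log(4)) = -3*log(5) - log(2).

-3*log(5) - log(2)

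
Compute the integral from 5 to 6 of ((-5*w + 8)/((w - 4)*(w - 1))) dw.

Factor the denominator: w**2 - 5*w + 4 = (w - 1)(w - 4).
Partial fractions: (-5*w + 8)/((w - 4)*(w - 1)) = -1/(w - 1) - 4/(w - 4).
An antiderivative is F(w) = -4*log(w - 4) - log(w - 1).
Then F(6) - F(5) = (-log(80)) - (-log(4)) = -log(20).

-log(20)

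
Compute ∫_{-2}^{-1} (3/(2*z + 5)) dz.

3*log(3)/2

An antiderivative is F(z) = 3*log(2*z + 5)/2.
Then F(-1) - F(-2) = (3*log(3)/2) - (0) = 3*log(3)/2.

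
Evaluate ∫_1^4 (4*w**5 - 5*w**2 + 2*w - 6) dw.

By the power rule, an antiderivative is F(w) = 2*w**6/3 - 5*w**3/3 + w**2 - 6*w.
Then F(4) - F(1) = (2616) - (-6) = 2622.

2622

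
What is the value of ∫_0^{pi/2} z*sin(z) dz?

1

Integrate by parts once (u = z, dv = sin(z) dz).
An antiderivative is F(z) = -z*cos(z) + sin(z).
Then F(pi/2) - F(0) = (1) - (0) = 1.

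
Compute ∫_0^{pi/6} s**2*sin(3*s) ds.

Integrate by parts twice (u = s^2, dv = sin(3*s) ds).
An antiderivative is F(s) = -s**2*cos(3*s)/3 + 2*s*sin(3*s)/9 + 2*cos(3*s)/27.
Then F(pi/6) - F(0) = (pi/27) - (2/27) = -2/27 + pi/27.

-2/27 + pi/27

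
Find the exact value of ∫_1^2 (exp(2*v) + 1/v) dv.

An antiderivative is F(v) = exp(2*v)/2 + log(v).
Then F(2) - F(1) = (log(2) + exp(4)/2) - (exp(2)/2) = -exp(2)/2 + log(2) + exp(4)/2.

-exp(2)/2 + log(2) + exp(4)/2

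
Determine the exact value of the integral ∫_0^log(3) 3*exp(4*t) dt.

60

Let u = exp(t), so du = exp(t) dt. When t = 0, u = 1; when t = log(3), u = 3.
The integral becomes 3·∫ u**3 du from 1 to 3, with antiderivative 3*u**4/4.
Back in t: F(t) = 3*exp(4*t)/4.
Then F(log(3)) - F(0) = (243/4) - (3/4) = 60.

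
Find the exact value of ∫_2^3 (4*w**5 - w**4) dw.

By the power rule, an antiderivative is F(w) = 2*w**6/3 - w**5/5.
Then F(3) - F(2) = (2187/5) - (544/15) = 6017/15.

6017/15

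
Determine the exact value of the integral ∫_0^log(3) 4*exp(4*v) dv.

Let u = exp(v), so du = exp(v) dv. When v = 0, u = 1; when v = log(3), u = 3.
The integral becomes 4·∫ u**3 du from 1 to 3, with antiderivative u**4.
Back in v: F(v) = exp(4*v).
Then F(log(3)) - F(0) = (81) - (1) = 80.

80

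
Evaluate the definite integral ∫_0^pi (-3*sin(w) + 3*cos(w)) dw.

An antiderivative is F(w) = 3*sin(w) + 3*cos(w).
Then F(pi) - F(0) = (-3) - (3) = -6.

-6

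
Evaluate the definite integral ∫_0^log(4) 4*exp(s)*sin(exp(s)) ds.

4*cos(1) - 4*cos(4)

Let u = exp(s), so du = exp(s) ds. When s = 0, u = 1; when s = log(4), u = 4.
The integral becomes 4·∫ sin(u) du from 1 to 4, with antiderivative -4*cos(u).
Back in s: F(s) = -4*cos(exp(s)).
Then F(log(4)) - F(0) = (-4*cos(4)) - (-4*cos(1)) = 4*cos(1) - 4*cos(4).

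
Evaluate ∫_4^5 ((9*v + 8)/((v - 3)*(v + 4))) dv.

-7*log(2) + 8*log(3)

Factor the denominator: v**2 + v - 12 = (v + 4)(v - 3).
Partial fractions: (9*v + 8)/((v - 3)*(v + 4)) = 4/(v + 4) + 5/(v - 3).
An antiderivative is F(v) = 5*log(v - 3) + 4*log(v + 4).
Then F(5) - F(4) = (5*log(2) + 8*log(3)) - (12*log(2)) = -7*log(2) + 8*log(3).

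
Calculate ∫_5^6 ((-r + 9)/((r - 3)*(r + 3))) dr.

Factor the denominator: r**2 - 9 = (r + 3)(r - 3).
Partial fractions: (-r + 9)/((r - 3)*(r + 3)) = -2/(r + 3) + 1/(r - 3).
An antiderivative is F(r) = log(r - 3) - 2*log(r + 3).
Then F(6) - F(5) = (-log(27)) - (-log(32)) = log(32/27).

log(32/27)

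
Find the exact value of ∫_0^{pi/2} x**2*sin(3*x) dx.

Integrate by parts twice (u = x^2, dv = sin(3*x) dx).
An antiderivative is F(x) = -x**2*cos(3*x)/3 + 2*x*sin(3*x)/9 + 2*cos(3*x)/27.
Then F(pi/2) - F(0) = (-pi/9) - (2/27) = -pi/9 - 2/27.

-pi/9 - 2/27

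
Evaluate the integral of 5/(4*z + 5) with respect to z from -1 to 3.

An antiderivative is F(z) = 5*log(4*z + 5)/4.
Then F(3) - F(-1) = (5*log(17)/4) - (0) = 5*log(17)/4.

5*log(17)/4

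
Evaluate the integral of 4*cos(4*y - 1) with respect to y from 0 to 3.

Let u = 4*y - 1, so du = 4 dy. When y = 0, u = -1; when y = 3, u = 11.
The integral becomes ∫ cos(u) du from -1 to 11, with antiderivative sin(u).
Back in y: F(y) = sin(4*y - 1).
Then F(3) - F(0) = (sin(11)) - (-sin(1)) = sin(11) + sin(1).

sin(11) + sin(1)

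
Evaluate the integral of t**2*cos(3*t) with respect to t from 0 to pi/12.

sqrt(2)*(-32 + pi**2 + 8*pi)/864

Integrate by parts twice (u = t^2, dv = cos(3*t) dt).
An antiderivative is F(t) = t**2*sin(3*t)/3 + 2*t*cos(3*t)/9 - 2*sin(3*t)/27.
Then F(pi/12) - F(0) = (sqrt(2)*(-32 + pi**2 + 8*pi)/864) - (0) = sqrt(2)*(-32 + pi**2 + 8*pi)/864.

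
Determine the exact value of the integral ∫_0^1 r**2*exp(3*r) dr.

Integrate by parts twice (u = r^2, dv = exp(3*r) dr).
An antiderivative is F(r) = (9*r**2 - 6*r + 2)*exp(3*r)/27.
Then F(1) - F(0) = (5*exp(3)/27) - (2/27) = -2/27 + 5*exp(3)/27.

-2/27 + 5*exp(3)/27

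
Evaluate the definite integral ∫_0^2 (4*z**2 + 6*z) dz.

By the power rule, an antiderivative is F(z) = 4*z**3/3 + 3*z**2.
Then F(2) - F(0) = (68/3) - (0) = 68/3.

68/3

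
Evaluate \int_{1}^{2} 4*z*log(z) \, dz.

-3 + 8*log(2)

Integrate by parts once (u = ln z, dv = 4*z dz).
An antiderivative is F(z) = z**2*(2*log(z) - 1).
Then F(2) - F(1) = (-4 + 8*log(2)) - (-1) = -3 + 8*log(2).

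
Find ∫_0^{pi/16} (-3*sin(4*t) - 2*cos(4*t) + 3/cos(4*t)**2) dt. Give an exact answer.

sqrt(2)/8

An antiderivative is F(t) = -sin(4*t)/2 + 3*cos(4*t)/4 + 3*tan(4*t)/4.
Then F(pi/16) - F(0) = (sqrt(2)/8 + 3/4) - (3/4) = sqrt(2)/8.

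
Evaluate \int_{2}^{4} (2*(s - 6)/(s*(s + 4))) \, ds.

-5*log(3) + 7*log(2)

Factor the denominator: s**2 + 4*s = (s + 4)s.
Partial fractions: 2*(s - 6)/(s*(s + 4)) = 5/(s + 4) - 3/s.
An antiderivative is F(s) = -3*log(s) + 5*log(s + 4).
Then F(4) - F(2) = (9*log(2)) - (2*log(2) + 5*log(3)) = -5*log(3) + 7*log(2).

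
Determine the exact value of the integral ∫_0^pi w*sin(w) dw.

pi

Integrate by parts once (u = w, dv = sin(w) dw).
An antiderivative is F(w) = -w*cos(w) + sin(w).
Then F(pi) - F(0) = (pi) - (0) = pi.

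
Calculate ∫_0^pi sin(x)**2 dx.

pi/2

Use the identity sin^2(x) = (1 - cos(2*x))/2.
An antiderivative is F(x) = x/2 - sin(2*x)/4.
Then F(pi) - F(0) = (pi/2) - (0) = pi/2.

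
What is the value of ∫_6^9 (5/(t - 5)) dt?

10*log(2)

An antiderivative is F(t) = 5*log(t - 5).
Then F(9) - F(6) = (10*log(2)) - (0) = 10*log(2).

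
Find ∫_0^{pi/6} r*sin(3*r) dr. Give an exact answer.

Integrate by parts once (u = r, dv = sin(3*r) dr).
An antiderivative is F(r) = -r*cos(3*r)/3 + sin(3*r)/9.
Then F(pi/6) - F(0) = (1/9) - (0) = 1/9.

1/9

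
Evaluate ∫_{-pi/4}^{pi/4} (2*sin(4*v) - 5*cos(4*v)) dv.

An antiderivative is F(v) = -5*sin(4*v)/4 - cos(4*v)/2.
Then F(pi/4) - F(-pi/4) = (1/2) - (1/2) = 0.

0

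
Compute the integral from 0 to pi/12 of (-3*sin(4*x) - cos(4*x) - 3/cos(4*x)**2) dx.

An antiderivative is F(x) = -sin(4*x)/4 + 3*cos(4*x)/4 - 3*tan(4*x)/4.
Then F(pi/12) - F(0) = (3/8 - 7*sqrt(3)/8) - (3/4) = -7*sqrt(3)/8 - 3/8.

-7*sqrt(3)/8 - 3/8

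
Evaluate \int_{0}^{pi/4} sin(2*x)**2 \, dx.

Use the identity sin^2(2*x) = (1 - cos(4*x))/2.
An antiderivative is F(x) = x/2 - sin(4*x)/8.
Then F(pi/4) - F(0) = (pi/8) - (0) = pi/8.

pi/8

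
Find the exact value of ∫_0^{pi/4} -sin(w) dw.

An antiderivative is F(w) = cos(w).
Then F(pi/4) - F(0) = (sqrt(2)/2) - (1) = -1 + sqrt(2)/2.

-1 + sqrt(2)/2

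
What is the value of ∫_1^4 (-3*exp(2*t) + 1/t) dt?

-3*exp(8)/2 + log(4) + 3*exp(2)/2

An antiderivative is F(t) = -3*exp(2*t)/2 + log(t).
Then F(4) - F(1) = (-3*exp(8)/2 + log(4)) - (-3*exp(2)/2) = -3*exp(8)/2 + log(4) + 3*exp(2)/2.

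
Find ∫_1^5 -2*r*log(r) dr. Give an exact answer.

Integrate by parts once (u = ln r, dv = -2*r dr).
An antiderivative is F(r) = -r**2*(2*log(r) - 1)/2.
Then F(5) - F(1) = (25/2 - 25*log(5)) - (1/2) = 12 - 25*log(5).

12 - 25*log(5)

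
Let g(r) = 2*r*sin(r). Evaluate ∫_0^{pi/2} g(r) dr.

2

Integrate by parts once (u = r, dv = 2*sin(r) dr).
An antiderivative is F(r) = -2*r*cos(r) + 2*sin(r).
Then F(pi/2) - F(0) = (2) - (0) = 2.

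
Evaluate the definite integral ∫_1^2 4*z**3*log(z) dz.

-15/4 + 16*log(2)

Integrate by parts once (u = ln z, dv = 4*z**3 dz).
An antiderivative is F(z) = z**4*(4*log(z) - 1)/4.
Then F(2) - F(1) = (-4 + 16*log(2)) - (-1/4) = -15/4 + 16*log(2).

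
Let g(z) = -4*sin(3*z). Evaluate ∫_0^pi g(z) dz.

An antiderivative is F(z) = 4*cos(3*z)/3.
Then F(pi) - F(0) = (-4/3) - (4/3) = -8/3.

-8/3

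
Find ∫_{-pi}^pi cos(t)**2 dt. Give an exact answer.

pi

Use the identity cos^2(t) = (1 + cos(2*t))/2.
An antiderivative is F(t) = t/2 + sin(2*t)/4.
Then F(pi) - F(-pi) = (pi/2) - (-pi/2) = pi.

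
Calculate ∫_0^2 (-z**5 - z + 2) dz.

-26/3

By the power rule, an antiderivative is F(z) = -z**6/6 - z**2/2 + 2*z.
Then F(2) - F(0) = (-26/3) - (0) = -26/3.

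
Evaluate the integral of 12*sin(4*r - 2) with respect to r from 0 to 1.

Let u = 4*r - 2, so du = 4 dr. When r = 0, u = -2; when r = 1, u = 2.
The integral becomes 3·∫ sin(u) du from -2 to 2, with antiderivative -3*cos(u).
Back in r: F(r) = -3*cos(4*r - 2).
Then F(1) - F(0) = (-3*cos(2)) - (-3*cos(2)) = 0.

0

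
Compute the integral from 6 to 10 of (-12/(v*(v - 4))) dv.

Factor the denominator: v**2 - 4*v = v(v - 4).
Partial fractions: -12/(v*(v - 4)) = 3/v - 3/(v - 4).
An antiderivative is F(v) = 3*log(v) - 3*log(v - 4).
Then F(10) - F(6) = (-3*log(3) + 3*log(5)) - (log(27)) = -6*log(3) + 3*log(5).

-6*log(3) + 3*log(5)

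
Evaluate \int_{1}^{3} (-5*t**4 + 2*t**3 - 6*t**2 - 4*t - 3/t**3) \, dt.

-814/3

By the power rule, an antiderivative is F(t) = -t**5 + t**4/2 - 2*t**3 - 2*t**2 + 3/(2*t**2).
Then F(3) - F(1) = (-823/3) - (-3) = -814/3.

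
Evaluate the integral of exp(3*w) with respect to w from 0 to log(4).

21

Let u = exp(w), so du = exp(w) dw. When w = 0, u = 1; when w = log(4), u = 4.
The integral becomes ∫ u**2 du from 1 to 4, with antiderivative u**3/3.
Back in w: F(w) = exp(3*w)/3.
Then F(log(4)) - F(0) = (64/3) - (1/3) = 21.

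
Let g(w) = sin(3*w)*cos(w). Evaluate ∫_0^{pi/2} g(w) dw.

Use the identity sin(3*w)cos(w) = [sin(4*w) + sin(2*w)]/2.
An antiderivative is F(w) = -cos(2*w)/4 - cos(4*w)/8.
Then F(pi/2) - F(0) = (1/8) - (-3/8) = 1/2.

1/2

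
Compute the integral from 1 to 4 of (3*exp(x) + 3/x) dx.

An antiderivative is F(x) = 3*exp(x) + 3*log(x).
Then F(4) - F(1) = (3*log(4) + 3*exp(4)) - (3*exp(1)) = -3*exp(1) + 3*log(4) + 3*exp(4).

-3*exp(1) + 3*log(4) + 3*exp(4)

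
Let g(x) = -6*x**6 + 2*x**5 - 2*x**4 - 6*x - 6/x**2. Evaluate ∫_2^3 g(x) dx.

-172577/105

By the power rule, an antiderivative is F(x) = -6*x**7/7 + x**6/3 - 2*x**5/5 - 3*x**2 + 6/x.
Then F(3) - F(2) = (-61382/35) - (-11569/105) = -172577/105.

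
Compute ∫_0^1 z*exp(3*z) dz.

1/9 + 2*exp(3)/9

Integrate by parts once (u = z, dv = exp(3*z) dz).
An antiderivative is F(z) = (3*z - 1)*exp(3*z)/9.
Then F(1) - F(0) = (2*exp(3)/9) - (-1/9) = 1/9 + 2*exp(3)/9.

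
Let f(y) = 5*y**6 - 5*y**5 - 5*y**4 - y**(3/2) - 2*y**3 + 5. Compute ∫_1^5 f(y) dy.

1377854/35 - 10*sqrt(5)

By the power rule, an antiderivative is F(y) = 5*y**7/7 - 5*y**6/6 - 2*y**(5/2)/5 - y**5 - y**4/2 + 5*y.
Then F(5) - F(1) = (826775/21 - 10*sqrt(5)) - (313/105) = 1377854/35 - 10*sqrt(5).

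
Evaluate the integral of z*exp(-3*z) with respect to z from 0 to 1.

Integrate by parts once (u = z, dv = exp(-3*z) dz).
An antiderivative is F(z) = (-3*z - 1)*exp(-3*z)/9.
Then F(1) - F(0) = (-4*exp(-3)/9) - (-1/9) = (-4 + exp(3))*exp(-3)/9.

(-4 + exp(3))*exp(-3)/9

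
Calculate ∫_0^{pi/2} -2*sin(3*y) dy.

An antiderivative is F(y) = 2*cos(3*y)/3.
Then F(pi/2) - F(0) = (0) - (2/3) = -2/3.

-2/3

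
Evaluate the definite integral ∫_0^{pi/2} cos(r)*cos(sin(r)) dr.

Let u = sin(r), so du = cos(r) dr. When r = 0, u = 0; when r = pi/2, u = 1.
The integral becomes ∫ cos(u) du from 0 to 1, with antiderivative sin(u).
Back in r: F(r) = sin(sin(r)).
Then F(pi/2) - F(0) = (sin(1)) - (0) = sin(1).

sin(1)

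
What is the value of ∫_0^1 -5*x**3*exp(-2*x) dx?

Integrate by parts 3 times (u = x^3, dv = -5*exp(-2*x) dx).
An antiderivative is F(x) = (20*x**3 + 30*x**2 + 30*x + 15)*exp(-2*x)/8.
Then F(1) - F(0) = (95*exp(-2)/8) - (15/8) = -15/8 + 95*exp(-2)/8.

-15/8 + 95*exp(-2)/8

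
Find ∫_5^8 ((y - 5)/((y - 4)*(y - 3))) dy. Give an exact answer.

log(25/16)

Factor the denominator: y**2 - 7*y + 12 = (y - 3)(y - 4).
Partial fractions: (y - 5)/((y - 4)*(y - 3)) = 2/(y - 3) - 1/(y - 4).
An antiderivative is F(y) = -log(y - 4) + 2*log(y - 3).
Then F(8) - F(5) = (log(25/4)) - (log(4)) = log(25/16).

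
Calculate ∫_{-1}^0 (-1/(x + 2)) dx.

An antiderivative is F(x) = -log(x + 2).
Then F(0) - F(-1) = (-log(2)) - (0) = -log(2).

-log(2)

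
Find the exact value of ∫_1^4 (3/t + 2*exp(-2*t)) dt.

An antiderivative is F(t) = 3*log(t) - exp(-2*t).
Then F(4) - F(1) = (-exp(-8) + 6*log(2)) - (-exp(-2)) = -exp(-8) + exp(-2) + 6*log(2).

-exp(-8) + exp(-2) + 6*log(2)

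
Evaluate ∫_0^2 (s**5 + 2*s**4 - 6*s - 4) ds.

52/15

By the power rule, an antiderivative is F(s) = s**6/6 + 2*s**5/5 - 3*s**2 - 4*s.
Then F(2) - F(0) = (52/15) - (0) = 52/15.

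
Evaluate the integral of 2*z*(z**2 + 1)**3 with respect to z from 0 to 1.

15/4

Let u = z**2 + 1, so du = 2*z dz. When z = 0, u = 1; when z = 1, u = 2.
The integral becomes ∫ u**3 du from 1 to 2, with antiderivative u**4/4.
Back in z: F(z) = (z**2 + 1)**4/4.
Then F(1) - F(0) = (4) - (1/4) = 15/4.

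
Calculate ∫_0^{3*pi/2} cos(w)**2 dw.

Use the identity cos^2(w) = (1 + cos(2*w))/2.
An antiderivative is F(w) = w/2 + sin(2*w)/4.
Then F(3*pi/2) - F(0) = (3*pi/4) - (0) = 3*pi/4.

3*pi/4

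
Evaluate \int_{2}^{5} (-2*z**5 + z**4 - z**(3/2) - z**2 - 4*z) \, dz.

By the power rule, an antiderivative is F(z) = -z**6/3 - 2*z**(5/2)/5 + z**5/5 - z**3/3 - 2*z**2.
Then F(5) - F(2) = (-4675 - 10*sqrt(5)) - (-128/5 - 8*sqrt(2)/5) = -23247/5 - 10*sqrt(5) + 8*sqrt(2)/5.

-23247/5 - 10*sqrt(5) + 8*sqrt(2)/5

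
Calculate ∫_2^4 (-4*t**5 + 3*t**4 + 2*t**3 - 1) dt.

-9874/5

By the power rule, an antiderivative is F(t) = -2*t**6/3 + 3*t**5/5 + t**4/2 - t.
Then F(4) - F(2) = (-29884/15) - (-262/15) = -9874/5.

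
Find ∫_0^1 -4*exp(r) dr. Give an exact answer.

An antiderivative is F(r) = -4*exp(r).
Then F(1) - F(0) = (-4*E) - (-4) = 4 - 4*E.

4 - 4*E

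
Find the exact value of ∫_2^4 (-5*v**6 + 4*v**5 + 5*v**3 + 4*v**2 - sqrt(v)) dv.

By the power rule, an antiderivative is F(v) = -5*v**7/7 + 2*v**6/3 + 5*v**4/4 - 2*v**(3/2)/3 + 4*v**3/3.
Then F(4) - F(2) = (-180016/21) - (-380/21 - 4*sqrt(2)/3) = -179636/21 + 4*sqrt(2)/3.

-179636/21 + 4*sqrt(2)/3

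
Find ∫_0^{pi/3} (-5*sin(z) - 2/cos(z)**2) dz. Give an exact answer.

-2*sqrt(3) - 5/2

An antiderivative is F(z) = 5*cos(z) - 2*tan(z).
Then F(pi/3) - F(0) = (5/2 - 2*sqrt(3)) - (5) = -2*sqrt(3) - 5/2.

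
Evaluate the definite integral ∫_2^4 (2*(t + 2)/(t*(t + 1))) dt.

Factor the denominator: t**2 + t = (t + 1)t.
Partial fractions: 2*(t + 2)/(t*(t + 1)) = -2/(t + 1) + 4/t.
An antiderivative is F(t) = 4*log(t) - 2*log(t + 1).
Then F(4) - F(2) = (-2*log(5) + 8*log(2)) - (log(16/9)) = -2*log(5) + 2*log(3) + 4*log(2).

-2*log(5) + 2*log(3) + 4*log(2)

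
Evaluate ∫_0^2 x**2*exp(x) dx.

Integrate by parts twice (u = x^2, dv = exp(x) dx).
An antiderivative is F(x) = (x**2 - 2*x + 2)*exp(x).
Then F(2) - F(0) = (2*exp(2)) - (2) = -2 + 2*exp(2).

-2 + 2*exp(2)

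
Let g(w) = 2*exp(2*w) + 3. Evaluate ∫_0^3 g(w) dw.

An antiderivative is F(w) = exp(2*w) + 3*w.
Then F(3) - F(0) = (9 + exp(6)) - (1) = 8 + exp(6).

8 + exp(6)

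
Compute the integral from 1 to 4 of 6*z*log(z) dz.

Integrate by parts once (u = ln z, dv = 6*z dz).
An antiderivative is F(z) = 3*z**2*(2*log(z) - 1)/2.
Then F(4) - F(1) = (-24 + 96*log(2)) - (-3/2) = -45/2 + 96*log(2).

-45/2 + 96*log(2)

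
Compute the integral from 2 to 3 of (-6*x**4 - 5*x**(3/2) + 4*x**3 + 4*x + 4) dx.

-871/5 - 18*sqrt(3) + 8*sqrt(2)

By the power rule, an antiderivative is F(x) = -2*x**(5/2) - 6*x**5/5 + x**4 + 2*x**2 + 4*x.
Then F(3) - F(2) = (-903/5 - 18*sqrt(3)) - (-8*sqrt(2) - 32/5) = -871/5 - 18*sqrt(3) + 8*sqrt(2).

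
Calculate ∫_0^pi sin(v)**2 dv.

Use the identity sin^2(v) = (1 - cos(2*v))/2.
An antiderivative is F(v) = v/2 - sin(2*v)/4.
Then F(pi) - F(0) = (pi/2) - (0) = pi/2.

pi/2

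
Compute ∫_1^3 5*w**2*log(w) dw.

Integrate by parts once (u = ln w, dv = 5*w**2 dw).
An antiderivative is F(w) = 5*w**3*(3*log(w) - 1)/9.
Then F(3) - F(1) = (-15 + 45*log(3)) - (-5/9) = -130/9 + 45*log(3).

-130/9 + 45*log(3)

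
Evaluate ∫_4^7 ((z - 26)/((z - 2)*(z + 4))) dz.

Factor the denominator: z**2 + 2*z - 8 = (z + 4)(z - 2).
Partial fractions: (z - 26)/((z - 2)*(z + 4)) = 5/(z + 4) - 4/(z - 2).
An antiderivative is F(z) = -4*log(z - 2) + 5*log(z + 4).
Then F(7) - F(4) = (-4*log(5) + 5*log(11)) - (11*log(2)) = -11*log(2) - 4*log(5) + 5*log(11).

-11*log(2) - 4*log(5) + 5*log(11)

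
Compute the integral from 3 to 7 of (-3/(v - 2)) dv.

An antiderivative is F(v) = -3*log(v - 2).
Then F(7) - F(3) = (-3*log(5)) - (0) = -3*log(5).

-3*log(5)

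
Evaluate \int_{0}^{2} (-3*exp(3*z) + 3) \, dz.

An antiderivative is F(z) = -exp(3*z) + 3*z.
Then F(2) - F(0) = (6 - exp(6)) - (-1) = 7 - exp(6).

7 - exp(6)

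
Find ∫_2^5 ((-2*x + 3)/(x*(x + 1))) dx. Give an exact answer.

-8*log(2) + 3*log(5)

Factor the denominator: x**2 + x = (x + 1)x.
Partial fractions: (-2*x + 3)/(x*(x + 1)) = -5/(x + 1) + 3/x.
An antiderivative is F(x) = 3*log(x) - 5*log(x + 1).
Then F(5) - F(2) = (-5*log(3) - 5*log(2) + 3*log(5)) - (-5*log(3) + 3*log(2)) = -8*log(2) + 3*log(5).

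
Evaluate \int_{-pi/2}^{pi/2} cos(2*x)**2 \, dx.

pi/2

Use the identity cos^2(2*x) = (1 + cos(4*x))/2.
An antiderivative is F(x) = x/2 + sin(4*x)/8.
Then F(pi/2) - F(-pi/2) = (pi/4) - (-pi/4) = pi/2.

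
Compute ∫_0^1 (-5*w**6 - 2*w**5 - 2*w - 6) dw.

By the power rule, an antiderivative is F(w) = -5*w**7/7 - w**6/3 - w**2 - 6*w.
Then F(1) - F(0) = (-169/21) - (0) = -169/21.

-169/21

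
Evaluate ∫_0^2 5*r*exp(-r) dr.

Integrate by parts once (u = r, dv = 5*exp(-r) dr).
An antiderivative is F(r) = (-5*r - 5)*exp(-r).
Then F(2) - F(0) = (-15*exp(-2)) - (-5) = 5 - 15*exp(-2).

5 - 15*exp(-2)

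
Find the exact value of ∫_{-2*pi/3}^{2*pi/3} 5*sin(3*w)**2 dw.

Use the identity sin^2(3*w) = (1 - cos(6*w))/2.
An antiderivative is F(w) = 5*w/2 - 5*sin(6*w)/12.
Then F(2*pi/3) - F(-2*pi/3) = (5*pi/3) - (-5*pi/3) = 10*pi/3.

10*pi/3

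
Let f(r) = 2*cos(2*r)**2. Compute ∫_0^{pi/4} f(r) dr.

Use the identity cos^2(2*r) = (1 + cos(4*r))/2.
An antiderivative is F(r) = r + sin(4*r)/4.
Then F(pi/4) - F(0) = (pi/4) - (0) = pi/4.

pi/4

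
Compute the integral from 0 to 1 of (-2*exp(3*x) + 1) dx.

5/3 - 2*exp(3)/3

An antiderivative is F(x) = -2*exp(3*x)/3 + x.
Then F(1) - F(0) = (1 - 2*exp(3)/3) - (-2/3) = 5/3 - 2*exp(3)/3.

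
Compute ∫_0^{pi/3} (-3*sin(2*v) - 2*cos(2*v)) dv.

An antiderivative is F(v) = -sin(2*v) + 3*cos(2*v)/2.
Then F(pi/3) - F(0) = (-sqrt(3)/2 - 3/4) - (3/2) = -9/4 - sqrt(3)/2.

-9/4 - sqrt(3)/2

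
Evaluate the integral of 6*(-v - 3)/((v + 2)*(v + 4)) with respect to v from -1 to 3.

Factor the denominator: v**2 + 6*v + 8 = (v + 4)(v + 2).
Partial fractions: 6*(-v - 3)/((v + 2)*(v + 4)) = -3/(v + 4) - 3/(v + 2).
An antiderivative is F(v) = -3*log(v + 2) - 3*log(v + 4).
Then F(3) - F(-1) = (-3*log(7) - 3*log(5)) - (-log(27)) = -3*log(7) - 3*log(5) + 3*log(3).

-3*log(7) - 3*log(5) + 3*log(3)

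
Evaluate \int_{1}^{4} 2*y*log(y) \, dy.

-15/2 + 32*log(2)

Integrate by parts once (u = ln y, dv = 2*y dy).
An antiderivative is F(y) = y**2*(2*log(y) - 1)/2.
Then F(4) - F(1) = (-8 + 32*log(2)) - (-1/2) = -15/2 + 32*log(2).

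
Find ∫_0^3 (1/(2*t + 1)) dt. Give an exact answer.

log(7)/2

An antiderivative is F(t) = log(2*t + 1)/2.
Then F(3) - F(0) = (log(7)/2) - (0) = log(7)/2.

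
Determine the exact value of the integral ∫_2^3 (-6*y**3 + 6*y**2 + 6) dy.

By the power rule, an antiderivative is F(y) = -3*y**4/2 + 2*y**3 + 6*y.
Then F(3) - F(2) = (-99/2) - (4) = -107/2.

-107/2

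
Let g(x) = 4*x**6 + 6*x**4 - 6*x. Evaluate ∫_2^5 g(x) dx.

1687641/35

By the power rule, an antiderivative is F(x) = 4*x**7/7 + 6*x**5/5 - 3*x**2.
Then F(5) - F(2) = (338225/7) - (3484/35) = 1687641/35.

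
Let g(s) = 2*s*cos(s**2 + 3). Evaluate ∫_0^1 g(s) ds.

sin(4) - sin(3)

Let u = s**2 + 3, so du = 2*s ds. When s = 0, u = 3; when s = 1, u = 4.
The integral becomes ∫ cos(u) du from 3 to 4, with antiderivative sin(u).
Back in s: F(s) = sin(s**2 + 3).
Then F(1) - F(0) = (sin(4)) - (sin(3)) = sin(4) - sin(3).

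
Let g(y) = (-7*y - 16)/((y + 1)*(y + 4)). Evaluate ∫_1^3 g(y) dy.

-4*log(7) - 3*log(2) + 4*log(5)

Factor the denominator: y**2 + 5*y + 4 = (y + 4)(y + 1).
Partial fractions: (-7*y - 16)/((y + 1)*(y + 4)) = -4/(y + 4) - 3/(y + 1).
An antiderivative is F(y) = -3*log(y + 1) - 4*log(y + 4).
Then F(3) - F(1) = (-4*log(7) - 6*log(2)) - (-4*log(5) - 3*log(2)) = -4*log(7) - 3*log(2) + 4*log(5).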